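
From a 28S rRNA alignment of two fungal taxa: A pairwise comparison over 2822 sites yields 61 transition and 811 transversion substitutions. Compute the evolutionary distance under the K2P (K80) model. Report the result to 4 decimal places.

0.4145

P = 61/2822 ≈ 0.021616 and Q = 811/2822 ≈ 0.287385.
Under the Kimura two-parameter model, d = −½ ln(1 − 2P − Q) − ¼ ln(1 − 2Q).
1 − 2P − Q = 0.669383, giving −½ ln(0.669383) = 0.200699.
1 − 2Q = 0.42523, giving −¼ ln(0.42523) = 0.213781.
d = 0.200699 + 0.213781 = 0.414480.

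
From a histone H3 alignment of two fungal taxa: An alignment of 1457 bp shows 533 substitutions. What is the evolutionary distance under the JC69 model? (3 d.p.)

0.502

p = 533/1457 ≈ 0.36582.
d = −(3/4) ln(1 − 4p/3) = −0.75 ln(1 − 0.48776) = −0.75 ln(0.51224)
  = −0.75 × (-0.668962) = 0.501722 substitutions/site.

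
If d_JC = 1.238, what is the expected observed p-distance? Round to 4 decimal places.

p = (3/4)(1 − e^(−4d/3)) = 0.75 × (1 − e^(-1.650667)) = 0.75 × (1 − 0.191922) = 0.606059.

0.6061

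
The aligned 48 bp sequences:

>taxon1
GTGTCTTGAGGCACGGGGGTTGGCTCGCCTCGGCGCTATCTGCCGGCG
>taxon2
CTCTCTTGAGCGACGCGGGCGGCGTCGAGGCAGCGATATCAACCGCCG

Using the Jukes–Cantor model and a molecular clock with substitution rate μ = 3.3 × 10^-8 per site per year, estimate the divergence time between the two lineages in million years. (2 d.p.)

The sequences differ at 17 of 48 sites, so p = 17/48 ≈ 0.354167.
d = −(3/4) ln(1 − 4p/3) = −0.75 ln(1 − 0.472223) = −0.75 ln(0.527777)
  = −0.75 × (-0.639081) = 0.479311 substitutions/site.
Under a molecular clock d = 2μt, so t = d/(2μ) = 0.479311 / (2 × 3.3 × 10^-8) = 7.26 million years.

7.26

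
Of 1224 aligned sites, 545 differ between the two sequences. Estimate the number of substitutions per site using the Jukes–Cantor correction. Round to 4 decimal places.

p = 545/1224 ≈ 0.445261.
d = −(3/4) ln(1 − 4p/3) = −0.75 ln(1 − 0.593681) = −0.75 ln(0.406319)
  = −0.75 × (-0.900617) = 0.675463 substitutions/site.

0.6755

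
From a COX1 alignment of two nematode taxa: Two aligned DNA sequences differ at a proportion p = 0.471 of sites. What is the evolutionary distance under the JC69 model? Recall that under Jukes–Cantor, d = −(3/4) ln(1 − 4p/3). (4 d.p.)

0.7416

d = −(3/4) ln(1 − 4p/3) = −0.75 ln(1 − 0.628) = −0.75 ln(0.372)
  = −0.75 × (-0.988861) = 0.741646 substitutions/site.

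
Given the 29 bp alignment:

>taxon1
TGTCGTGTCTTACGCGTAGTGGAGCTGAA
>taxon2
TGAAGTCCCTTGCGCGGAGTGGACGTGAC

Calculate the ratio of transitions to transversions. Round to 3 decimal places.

0.286

Transitions are A↔G and C↔T; transversions are all other mismatches.
Transitions: 2. Transversions: 7.
R = 2/7 = 0.285714… ≈ 0.286 (to 3 d.p.).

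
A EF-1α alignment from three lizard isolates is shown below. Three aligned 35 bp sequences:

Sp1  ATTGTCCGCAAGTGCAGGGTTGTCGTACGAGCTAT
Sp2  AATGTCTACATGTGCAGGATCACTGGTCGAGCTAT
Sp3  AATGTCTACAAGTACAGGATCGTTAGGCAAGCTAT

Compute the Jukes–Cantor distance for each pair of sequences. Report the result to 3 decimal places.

Sp1–Sp2: 11/35 sites differ → p ≈ 0.314286, d = −0.75 ln(1 − 0.419048) = 0.407315 ≈ 0.407.
Sp1–Sp3: 11/35 sites differ → p ≈ 0.314286, d = −0.75 ln(1 − 0.419048) = 0.407315 ≈ 0.407.
Sp2–Sp3: 7/35 sites differ → p = 0.2, d = −0.75 ln(1 − 0.266667) = 0.232617 ≈ 0.233.

d(Sp1,Sp2) = 0.407, d(Sp1,Sp3) = 0.407, d(Sp2,Sp3) = 0.233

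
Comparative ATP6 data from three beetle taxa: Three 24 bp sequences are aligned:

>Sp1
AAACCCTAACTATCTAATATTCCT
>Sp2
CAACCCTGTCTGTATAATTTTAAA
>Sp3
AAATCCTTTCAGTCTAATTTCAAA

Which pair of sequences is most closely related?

Sp2 and Sp3

Sp1–Sp2: 9/24 differ, p = 0.375, d = 0.520.
Sp1–Sp3: 10/24 differ, p = 0.417, d = 0.608.
Sp2–Sp3: 6/24 differ, p = 0.250, d = 0.304.
The smallest distance is between Sp2 and Sp3.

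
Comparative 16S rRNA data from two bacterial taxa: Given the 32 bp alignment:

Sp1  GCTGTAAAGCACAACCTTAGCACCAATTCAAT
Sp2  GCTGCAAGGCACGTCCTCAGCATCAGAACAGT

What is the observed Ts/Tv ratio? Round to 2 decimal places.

2.33

Transitions are A↔G and C↔T; transversions are all other mismatches.
Transitions: 7. Transversions: 3.
R = 7/3 = 2.333333… ≈ 2.33 (to 2 d.p.).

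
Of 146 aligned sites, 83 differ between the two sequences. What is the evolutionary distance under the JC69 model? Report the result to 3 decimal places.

p = 83/146 ≈ 0.568493.
d = −(3/4) ln(1 − 4p/3) = −0.75 ln(1 − 0.757991) = −0.75 ln(0.242009)
  = −0.75 × (-1.418780) = 1.064085 substitutions/site.

1.064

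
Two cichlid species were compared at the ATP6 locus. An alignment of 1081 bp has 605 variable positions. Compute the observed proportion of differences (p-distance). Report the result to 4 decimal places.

p = 605/1081 = 0.559666… ≈ 0.5597 (to 4 d.p.).

0.5597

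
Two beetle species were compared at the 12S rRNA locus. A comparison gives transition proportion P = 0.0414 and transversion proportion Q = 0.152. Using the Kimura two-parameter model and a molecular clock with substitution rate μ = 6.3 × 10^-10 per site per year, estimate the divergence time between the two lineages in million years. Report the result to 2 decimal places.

178.10

Under the Kimura two-parameter model, d = −½ ln(1 − 2P − Q) − ¼ ln(1 − 2Q).
1 − 2P − Q = 0.7652, giving −½ ln(0.7652) = 0.133809.
1 − 2Q = 0.696, giving −¼ ln(0.696) = 0.090601.
d = 0.133809 + 0.090601 = 0.224410.
Under a molecular clock d = 2μt, so t = d/(2μ) = 0.224410 / (2 × 6.3 × 10^-10) = 178.10 million years.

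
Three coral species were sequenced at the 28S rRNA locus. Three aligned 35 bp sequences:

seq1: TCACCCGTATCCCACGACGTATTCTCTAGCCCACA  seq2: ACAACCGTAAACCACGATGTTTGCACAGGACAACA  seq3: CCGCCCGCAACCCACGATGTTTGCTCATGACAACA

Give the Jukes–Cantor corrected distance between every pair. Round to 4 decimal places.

seq1–seq2: 12/35 sites differ → p ≈ 0.342857, d = −0.75 ln(1 − 0.457143) = 0.458182 ≈ 0.4582.
seq1–seq3: 11/35 sites differ → p ≈ 0.314286, d = −0.75 ln(1 − 0.419048) = 0.407315 ≈ 0.4073.
seq2–seq3: 7/35 sites differ → p = 0.2, d = −0.75 ln(1 − 0.266667) = 0.232617 ≈ 0.2326.

d(seq1,seq2) = 0.4582, d(seq1,seq3) = 0.4073, d(seq2,seq3) = 0.2326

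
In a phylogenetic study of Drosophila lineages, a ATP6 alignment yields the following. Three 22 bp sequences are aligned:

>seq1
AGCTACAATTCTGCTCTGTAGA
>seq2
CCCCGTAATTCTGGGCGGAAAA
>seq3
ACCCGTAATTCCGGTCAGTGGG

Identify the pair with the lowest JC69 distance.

seq2 and seq3

seq1–seq2: 10/22 differ, p = 0.455, d = 0.699.
seq1–seq3: 9/22 differ, p = 0.409, d = 0.591.
seq2–seq3: 8/22 differ, p = 0.364, d = 0.497.
The smallest distance is between seq2 and seq3.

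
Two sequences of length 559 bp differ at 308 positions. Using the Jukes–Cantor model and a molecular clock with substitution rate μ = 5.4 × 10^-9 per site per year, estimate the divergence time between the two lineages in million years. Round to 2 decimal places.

92.13

p = 308/559 ≈ 0.550984.
d = −(3/4) ln(1 − 4p/3) = −0.75 ln(1 − 0.734645) = −0.75 ln(0.265355)
  = −0.75 × (-1.326687) = 0.995015 substitutions/site.
Under a molecular clock d = 2μt, so t = d/(2μ) = 0.995015 / (2 × 5.4 × 10^-9) = 92.13 million years.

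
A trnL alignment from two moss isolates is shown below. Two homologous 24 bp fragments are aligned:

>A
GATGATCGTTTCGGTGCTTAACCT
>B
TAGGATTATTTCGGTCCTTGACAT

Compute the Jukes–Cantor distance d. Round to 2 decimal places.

The sequences differ at 7 of 24 sites (1, 3, 7, 8, 16, 20, 23), so p = 7/24 ≈ 0.291667.
d = −(3/4) ln(1 − 4p/3) = −0.75 ln(1 − 0.388889) = −0.75 ln(0.611111)
  = −0.75 × (-0.492477) = 0.369358 substitutions/site.

0.37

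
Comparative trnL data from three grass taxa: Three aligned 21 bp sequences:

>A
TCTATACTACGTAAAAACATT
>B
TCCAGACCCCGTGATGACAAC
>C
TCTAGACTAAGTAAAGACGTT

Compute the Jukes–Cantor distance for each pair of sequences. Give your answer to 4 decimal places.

d(A,B) = 0.6355, d(A,C) = 0.2197, d(B,C) = 0.6355

A–B: 9/21 sites differ → p ≈ 0.428571, d = −0.75 ln(1 − 0.571428) = 0.635472 ≈ 0.6355.
A–C: 4/21 sites differ → p ≈ 0.190476, d = −0.75 ln(1 − 0.253968) = 0.219740 ≈ 0.2197.
B–C: 9/21 sites differ → p ≈ 0.428571, d = −0.75 ln(1 − 0.571428) = 0.635472 ≈ 0.6355.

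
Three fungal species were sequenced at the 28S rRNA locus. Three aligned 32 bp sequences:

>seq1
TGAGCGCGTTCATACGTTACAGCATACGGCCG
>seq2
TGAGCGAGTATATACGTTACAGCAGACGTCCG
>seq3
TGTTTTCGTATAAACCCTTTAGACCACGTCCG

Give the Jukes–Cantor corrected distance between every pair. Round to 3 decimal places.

d(seq1,seq2) = 0.175, d(seq1,seq3) = 0.736, d(seq2,seq3) = 0.585

seq1–seq2: 5/32 sites differ → p = 0.15625, d = −0.75 ln(1 − 0.208333) = 0.175211 ≈ 0.175.
seq1–seq3: 15/32 sites differ → p = 0.46875, d = −0.75 ln(1 − 0.625) = 0.735622 ≈ 0.736.
seq2–seq3: 13/32 sites differ → p = 0.40625, d = −0.75 ln(1 − 0.541667) = 0.585119 ≈ 0.585.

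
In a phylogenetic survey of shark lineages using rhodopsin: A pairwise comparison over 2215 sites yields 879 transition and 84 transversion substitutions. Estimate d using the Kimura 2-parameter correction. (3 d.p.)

0.910

P = 879/2215 ≈ 0.39684 and Q = 84/2215 ≈ 0.037923.
Under the Kimura two-parameter model, d = −½ ln(1 − 2P − Q) − ¼ ln(1 − 2Q).
1 − 2P − Q = 0.168397, giving −½ ln(0.168397) = 0.890715.
1 − 2Q = 0.924154, giving −¼ ln(0.924154) = 0.019719.
d = 0.890715 + 0.019719 = 0.910434.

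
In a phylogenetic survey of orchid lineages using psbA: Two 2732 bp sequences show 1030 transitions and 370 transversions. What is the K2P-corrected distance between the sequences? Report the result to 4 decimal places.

1.1802

P = 1030/2732 ≈ 0.377013 and Q = 370/2732 ≈ 0.135432.
Under the Kimura two-parameter model, d = −½ ln(1 − 2P − Q) − ¼ ln(1 − 2Q).
1 − 2P − Q = 0.110542, giving −½ ln(0.110542) = 1.101180.
1 − 2Q = 0.729136, giving −¼ ln(0.729136) = 0.078974.
d = 1.101180 + 0.078974 = 1.180154.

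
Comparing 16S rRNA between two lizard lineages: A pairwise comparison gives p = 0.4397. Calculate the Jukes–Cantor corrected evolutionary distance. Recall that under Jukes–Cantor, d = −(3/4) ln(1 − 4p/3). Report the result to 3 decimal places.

d = −(3/4) ln(1 − 4p/3) = −0.75 ln(1 − 0.586267) = −0.75 ln(0.413733)
  = −0.75 × (-0.882534) = 0.661901 substitutions/site.

0.662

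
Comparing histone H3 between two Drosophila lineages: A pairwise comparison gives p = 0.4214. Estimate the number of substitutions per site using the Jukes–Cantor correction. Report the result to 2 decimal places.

0.62

d = −(3/4) ln(1 − 4p/3) = −0.75 ln(1 − 0.561867) = −0.75 ln(0.438133)
  = −0.75 × (-0.825233) = 0.618925 substitutions/site.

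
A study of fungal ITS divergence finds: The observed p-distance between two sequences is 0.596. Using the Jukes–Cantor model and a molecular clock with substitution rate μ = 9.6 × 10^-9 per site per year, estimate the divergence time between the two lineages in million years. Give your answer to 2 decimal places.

d = −(3/4) ln(1 − 4p/3) = −0.75 ln(1 − 0.794667) = −0.75 ln(0.205333)
  = −0.75 × (-1.583122) = 1.187342 substitutions/site.
Under a molecular clock d = 2μt, so t = d/(2μ) = 1.187342 / (2 × 9.6 × 10^-9) = 61.84 million years.

61.84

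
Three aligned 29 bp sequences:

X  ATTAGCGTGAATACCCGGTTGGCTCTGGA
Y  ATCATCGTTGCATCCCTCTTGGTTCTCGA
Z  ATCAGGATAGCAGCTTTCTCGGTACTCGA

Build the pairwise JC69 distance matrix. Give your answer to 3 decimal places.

X–Y: 11/29 sites differ → p ≈ 0.37931, d = −0.75 ln(1 − 0.505747) = 0.528531 ≈ 0.529.
X–Z: 16/29 sites differ → p ≈ 0.551724, d = −0.75 ln(1 − 0.735632) = 0.997810 ≈ 0.998.
Y–Z: 9/29 sites differ → p ≈ 0.310345, d = −0.75 ln(1 − 0.413793) = 0.400562 ≈ 0.401.

d(X,Y) = 0.529, d(X,Z) = 0.998, d(Y,Z) = 0.401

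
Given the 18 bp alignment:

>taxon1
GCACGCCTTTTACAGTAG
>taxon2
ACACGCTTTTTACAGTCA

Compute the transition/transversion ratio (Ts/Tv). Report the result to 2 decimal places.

3.00

Transitions are A↔G and C↔T; transversions are all other mismatches.
Transitions: 3. Transversions: 1.
R = 3/1 = 3.00.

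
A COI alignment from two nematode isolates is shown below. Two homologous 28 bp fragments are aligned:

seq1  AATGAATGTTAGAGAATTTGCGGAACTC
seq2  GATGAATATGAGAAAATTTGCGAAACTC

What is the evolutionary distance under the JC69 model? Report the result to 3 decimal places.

The sequences differ at 5 of 28 sites (1, 8, 10, 14, 23), so p = 5/28 ≈ 0.178571.
d = −(3/4) ln(1 − 4p/3) = −0.75 ln(1 − 0.238095) = −0.75 ln(0.761905)
  = −0.75 × (-0.271933) = 0.203950 substitutions/site.

0.204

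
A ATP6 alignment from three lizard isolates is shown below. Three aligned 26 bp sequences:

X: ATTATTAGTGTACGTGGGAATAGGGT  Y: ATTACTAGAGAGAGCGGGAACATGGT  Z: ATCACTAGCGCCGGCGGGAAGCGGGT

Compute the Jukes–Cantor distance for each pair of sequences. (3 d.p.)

d(X,Y) = 0.396, d(X,Z) = 0.464, d(Y,Z) = 0.396

X–Y: 8/26 sites differ → p ≈ 0.307692, d = −0.75 ln(1 − 0.410256) = 0.396050 ≈ 0.396.
X–Z: 9/26 sites differ → p ≈ 0.346154, d = −0.75 ln(1 − 0.461539) = 0.464280 ≈ 0.464.
Y–Z: 8/26 sites differ → p ≈ 0.307692, d = −0.75 ln(1 − 0.410256) = 0.396050 ≈ 0.396.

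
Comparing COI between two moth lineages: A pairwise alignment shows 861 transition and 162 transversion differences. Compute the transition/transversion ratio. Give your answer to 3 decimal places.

5.315

R = 861/162 = 5.314814… ≈ 5.315 (to 3 d.p.).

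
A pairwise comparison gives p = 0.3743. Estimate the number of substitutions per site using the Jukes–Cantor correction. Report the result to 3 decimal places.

d = −(3/4) ln(1 − 4p/3) = −0.75 ln(1 − 0.499067) = −0.75 ln(0.500933)
  = −0.75 × (-0.691283) = 0.518462 substitutions/site.

0.518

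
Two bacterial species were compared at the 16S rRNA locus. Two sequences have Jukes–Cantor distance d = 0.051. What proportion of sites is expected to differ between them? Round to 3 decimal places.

0.049

p = (3/4)(1 − e^(−4d/3)) = 0.75 × (1 − e^(-0.068)) = 0.75 × (1 − 0.934260) = 0.049305.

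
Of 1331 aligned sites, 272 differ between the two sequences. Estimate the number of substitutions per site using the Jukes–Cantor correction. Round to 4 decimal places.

p = 272/1331 ≈ 0.204358.
d = −(3/4) ln(1 − 4p/3) = −0.75 ln(1 − 0.272477) = −0.75 ln(0.727523)
  = −0.75 × (-0.318110) = 0.238583 substitutions/site.

0.2386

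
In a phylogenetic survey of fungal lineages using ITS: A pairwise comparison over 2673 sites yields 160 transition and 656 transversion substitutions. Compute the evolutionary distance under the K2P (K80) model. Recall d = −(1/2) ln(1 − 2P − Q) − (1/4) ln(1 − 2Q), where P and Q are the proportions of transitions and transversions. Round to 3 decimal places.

P = 160/2673 ≈ 0.059858 and Q = 656/2673 ≈ 0.245417.
Under the Kimura two-parameter model, d = −½ ln(1 − 2P − Q) − ¼ ln(1 − 2Q).
1 − 2P − Q = 0.634867, giving −½ ln(0.634867) = 0.227170.
1 − 2Q = 0.509166, giving −¼ ln(0.509166) = 0.168745.
d = 0.227170 + 0.168745 = 0.395915.

0.396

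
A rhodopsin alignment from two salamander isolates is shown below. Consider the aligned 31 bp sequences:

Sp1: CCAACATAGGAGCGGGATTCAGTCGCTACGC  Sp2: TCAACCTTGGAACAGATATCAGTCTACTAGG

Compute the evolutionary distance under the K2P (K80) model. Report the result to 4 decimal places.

0.6918

Of 31 sites, 5 differences are transitions and 9 are transversions, so P = 5/31 ≈ 0.16129 and Q = 9/31 ≈ 0.290323.
Under the Kimura two-parameter model, d = −½ ln(1 − 2P − Q) − ¼ ln(1 − 2Q).
1 − 2P − Q = 0.387097, giving −½ ln(0.387097) = 0.474540.
1 − 2Q = 0.419354, giving −¼ ln(0.419354) = 0.217260.
d = 0.474540 + 0.217260 = 0.691800.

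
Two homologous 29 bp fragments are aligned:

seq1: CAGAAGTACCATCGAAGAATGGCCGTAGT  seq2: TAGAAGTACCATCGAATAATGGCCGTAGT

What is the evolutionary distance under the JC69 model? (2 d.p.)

The sequences differ at 2 of 29 sites (1, 17), so p = 2/29 ≈ 0.068966.
d = −(3/4) ln(1 − 4p/3) = −0.75 ln(1 − 0.091955) = −0.75 ln(0.908045)
  = −0.75 × (-0.096461) = 0.072346 substitutions/site.

0.07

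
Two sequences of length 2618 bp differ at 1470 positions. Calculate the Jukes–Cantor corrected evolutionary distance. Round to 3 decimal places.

1.036

p = 1470/2618 ≈ 0.561497.
d = −(3/4) ln(1 − 4p/3) = −0.75 ln(1 − 0.748663) = −0.75 ln(0.251337)
  = −0.75 × (-1.380961) = 1.035721 substitutions/site.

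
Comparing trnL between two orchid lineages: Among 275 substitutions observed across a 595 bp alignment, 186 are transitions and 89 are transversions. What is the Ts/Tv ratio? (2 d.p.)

2.09

R = 186/89 = 2.089887… ≈ 2.09 (to 2 d.p.).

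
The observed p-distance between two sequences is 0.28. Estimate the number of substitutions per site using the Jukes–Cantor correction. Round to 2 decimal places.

d = −(3/4) ln(1 − 4p/3) = −0.75 ln(1 − 0.373333) = −0.75 ln(0.626667)
  = −0.75 × (-0.467340) = 0.350505 substitutions/site.

0.35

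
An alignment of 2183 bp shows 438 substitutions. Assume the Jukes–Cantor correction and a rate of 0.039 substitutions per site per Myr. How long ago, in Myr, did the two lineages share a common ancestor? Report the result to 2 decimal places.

2.99

p = 438/2183 ≈ 0.200641.
d = −(3/4) ln(1 − 4p/3) = −0.75 ln(1 − 0.267521) = −0.75 ln(0.732479)
  = −0.75 × (-0.311321) = 0.233491 substitutions/site.
Under a molecular clock d = 2μt, so t = d/(2μ) = 0.233491 / (2 × 0.039) = 2.99 Myr.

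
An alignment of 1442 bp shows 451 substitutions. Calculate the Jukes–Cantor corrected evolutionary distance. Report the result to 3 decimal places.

0.405

p = 451/1442 ≈ 0.31276.
d = −(3/4) ln(1 − 4p/3) = −0.75 ln(1 − 0.417013) = −0.75 ln(0.582987)
  = −0.75 × (-0.539590) = 0.404693 substitutions/site.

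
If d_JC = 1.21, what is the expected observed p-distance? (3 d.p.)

0.601

p = (3/4)(1 − e^(−4d/3)) = 0.75 × (1 − e^(-1.613333)) = 0.75 × (1 − 0.199222) = 0.600584.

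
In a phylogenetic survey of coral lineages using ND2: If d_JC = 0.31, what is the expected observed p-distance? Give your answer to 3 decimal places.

0.254

p = (3/4)(1 − e^(−4d/3)) = 0.75 × (1 − e^(-0.413333)) = 0.75 × (1 − 0.661442) = 0.253919.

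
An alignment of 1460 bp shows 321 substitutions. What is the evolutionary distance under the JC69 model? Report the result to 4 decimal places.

0.2602

p = 321/1460 ≈ 0.219863.
d = −(3/4) ln(1 − 4p/3) = −0.75 ln(1 − 0.293151) = −0.75 ln(0.706849)
  = −0.75 × (-0.346938) = 0.260204 substitutions/site.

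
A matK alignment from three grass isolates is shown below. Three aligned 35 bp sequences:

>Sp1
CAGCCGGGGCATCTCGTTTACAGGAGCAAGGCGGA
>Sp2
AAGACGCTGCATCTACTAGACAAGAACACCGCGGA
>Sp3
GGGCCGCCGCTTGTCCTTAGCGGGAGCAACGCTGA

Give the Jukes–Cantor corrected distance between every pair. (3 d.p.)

Sp1–Sp2: 12/35 sites differ → p ≈ 0.342857, d = −0.75 ln(1 − 0.457143) = 0.458182 ≈ 0.458.
Sp1–Sp3: 12/35 sites differ → p ≈ 0.342857, d = −0.75 ln(1 − 0.457143) = 0.458182 ≈ 0.458.
Sp2–Sp3: 15/35 sites differ → p ≈ 0.428571, d = −0.75 ln(1 − 0.571428) = 0.635472 ≈ 0.635.

d(Sp1,Sp2) = 0.458, d(Sp1,Sp3) = 0.458, d(Sp2,Sp3) = 0.635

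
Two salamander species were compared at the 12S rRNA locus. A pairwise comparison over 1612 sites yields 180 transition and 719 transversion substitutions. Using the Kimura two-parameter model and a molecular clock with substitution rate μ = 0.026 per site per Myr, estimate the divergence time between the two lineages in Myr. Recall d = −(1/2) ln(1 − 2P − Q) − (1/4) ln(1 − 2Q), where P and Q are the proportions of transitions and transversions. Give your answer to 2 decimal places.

21.34

P = 180/1612 ≈ 0.111663 and Q = 719/1612 ≈ 0.44603.
Under the Kimura two-parameter model, d = −½ ln(1 − 2P − Q) − ¼ ln(1 − 2Q).
1 − 2P − Q = 0.330644, giving −½ ln(0.330644) = 0.553357.
1 − 2Q = 0.10794, giving −¼ ln(0.10794) = 0.556545.
d = 0.553357 + 0.556545 = 1.109902.
Under a molecular clock d = 2μt, so t = d/(2μ) = 1.109902 / (2 × 0.026) = 21.34 Myr.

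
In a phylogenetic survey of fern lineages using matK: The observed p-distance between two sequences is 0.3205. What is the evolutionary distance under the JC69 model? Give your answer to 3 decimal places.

d = −(3/4) ln(1 − 4p/3) = −0.75 ln(1 − 0.427333) = −0.75 ln(0.572667)
  = −0.75 × (-0.557451) = 0.418088 substitutions/site.

0.418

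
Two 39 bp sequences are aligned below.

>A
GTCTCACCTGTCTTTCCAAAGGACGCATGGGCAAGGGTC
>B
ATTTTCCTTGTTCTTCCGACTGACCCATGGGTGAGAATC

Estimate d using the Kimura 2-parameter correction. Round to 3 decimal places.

Of 39 sites, 11 differences are transitions and 4 are transversions, so P = 11/39 ≈ 0.282051 and Q = 4/39 ≈ 0.102564.
Under the Kimura two-parameter model, d = −½ ln(1 − 2P − Q) − ¼ ln(1 − 2Q).
1 − 2P − Q = 0.333334, giving −½ ln(0.333334) = 0.549305.
1 − 2Q = 0.794872, giving −¼ ln(0.794872) = 0.057394.
d = 0.549305 + 0.057394 = 0.606699.

0.607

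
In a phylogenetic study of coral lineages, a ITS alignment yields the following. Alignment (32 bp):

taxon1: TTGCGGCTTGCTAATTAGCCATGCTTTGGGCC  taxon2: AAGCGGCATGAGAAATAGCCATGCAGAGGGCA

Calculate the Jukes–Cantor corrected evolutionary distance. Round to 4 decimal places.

0.4042

The sequences differ at 10 of 32 sites (1, 2, 8, 11, 12, 15, 25, 26, 27, 32), so p = 10/32 = 0.3125.
d = −(3/4) ln(1 − 4p/3) = −0.75 ln(1 − 0.416667) = −0.75 ln(0.583333)
  = −0.75 × (-0.538997) = 0.404248 substitutions/site.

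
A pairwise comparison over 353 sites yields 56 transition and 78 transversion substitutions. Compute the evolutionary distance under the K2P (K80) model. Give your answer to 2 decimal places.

P = 56/353 ≈ 0.15864 and Q = 78/353 ≈ 0.220963.
Under the Kimura two-parameter model, d = −½ ln(1 − 2P − Q) − ¼ ln(1 − 2Q).
1 − 2P − Q = 0.461757, giving −½ ln(0.461757) = 0.386358.
1 − 2Q = 0.558074, giving −¼ ln(0.558074) = 0.145816.
d = 0.386358 + 0.145816 = 0.532174.

0.53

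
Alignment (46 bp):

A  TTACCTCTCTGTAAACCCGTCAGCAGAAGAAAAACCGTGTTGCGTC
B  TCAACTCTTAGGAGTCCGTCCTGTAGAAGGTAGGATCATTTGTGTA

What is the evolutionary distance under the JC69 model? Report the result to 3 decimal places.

The sequences differ at 23 of 46 sites, so p = 23/46 = 0.5.
d = −(3/4) ln(1 − 4p/3) = −0.75 ln(1 − 0.666667) = −0.75 ln(0.333333)
  = −0.75 × (-1.098613) = 0.823960 substitutions/site.

0.824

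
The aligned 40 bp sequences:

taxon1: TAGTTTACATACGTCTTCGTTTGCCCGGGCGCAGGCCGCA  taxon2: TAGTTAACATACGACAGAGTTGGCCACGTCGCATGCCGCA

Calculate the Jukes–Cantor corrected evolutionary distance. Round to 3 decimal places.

The sequences differ at 10 of 40 sites (6, 14, 16, 17, 18, 22, 26, 27, 29, 34), so p = 10/40 = 0.25.
d = −(3/4) ln(1 − 4p/3) = −0.75 ln(1 − 0.333333) = −0.75 ln(0.666667)
  = −0.75 × (-0.405465) = 0.304099 substitutions/site.

0.304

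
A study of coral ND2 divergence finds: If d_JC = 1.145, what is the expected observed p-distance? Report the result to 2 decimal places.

p = (3/4)(1 − e^(−4d/3)) = 0.75 × (1 − e^(-1.526667)) = 0.75 × (1 − 0.217259) = 0.587056.

0.59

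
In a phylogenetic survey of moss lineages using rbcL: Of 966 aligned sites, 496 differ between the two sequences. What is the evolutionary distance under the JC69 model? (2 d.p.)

p = 496/966 ≈ 0.513458.
d = −(3/4) ln(1 − 4p/3) = −0.75 ln(1 − 0.684611) = −0.75 ln(0.315389)
  = −0.75 × (-1.153948) = 0.865461 substitutions/site.

0.87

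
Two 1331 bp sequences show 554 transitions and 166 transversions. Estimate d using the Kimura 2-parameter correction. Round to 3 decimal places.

1.647

P = 554/1331 ≈ 0.416228 and Q = 166/1331 ≈ 0.124718.
Under the Kimura two-parameter model, d = −½ ln(1 − 2P − Q) − ¼ ln(1 − 2Q).
1 − 2P − Q = 0.042826, giving −½ ln(0.042826) = 1.575305.
1 − 2Q = 0.750564, giving −¼ ln(0.750564) = 0.071733.
d = 1.575305 + 0.071733 = 1.647038.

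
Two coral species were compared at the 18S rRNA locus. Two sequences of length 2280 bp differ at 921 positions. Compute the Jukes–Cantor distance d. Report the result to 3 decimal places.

0.580

p = 921/2280 ≈ 0.403947.
d = −(3/4) ln(1 − 4p/3) = −0.75 ln(1 − 0.538596) = −0.75 ln(0.461404)
  = −0.75 × (-0.773481) = 0.580111 substitutions/site.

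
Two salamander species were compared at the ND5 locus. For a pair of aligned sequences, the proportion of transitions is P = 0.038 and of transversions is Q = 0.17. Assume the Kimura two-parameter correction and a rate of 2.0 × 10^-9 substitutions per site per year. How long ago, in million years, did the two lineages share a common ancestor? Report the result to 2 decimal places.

Under the Kimura two-parameter model, d = −½ ln(1 − 2P − Q) − ¼ ln(1 − 2Q).
1 − 2P − Q = 0.754, giving −½ ln(0.754) = 0.141181.
1 − 2Q = 0.66, giving −¼ ln(0.66) = 0.103879.
d = 0.141181 + 0.103879 = 0.245060.
Under a molecular clock d = 2μt, so t = d/(2μ) = 0.245060 / (2 × 2.0 × 10^-9) = 61.27 million years.

61.27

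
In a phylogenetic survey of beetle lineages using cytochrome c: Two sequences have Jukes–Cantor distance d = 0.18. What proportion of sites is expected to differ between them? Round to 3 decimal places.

p = (3/4)(1 − e^(−4d/3)) = 0.75 × (1 − e^(-0.24)) = 0.75 × (1 − 0.786628) = 0.160029.

0.160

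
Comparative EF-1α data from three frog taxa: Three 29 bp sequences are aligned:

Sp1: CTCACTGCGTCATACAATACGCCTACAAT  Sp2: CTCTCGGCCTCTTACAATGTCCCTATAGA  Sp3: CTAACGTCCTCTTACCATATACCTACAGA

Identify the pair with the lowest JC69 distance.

Sp1–Sp2: 10/29 differ, p = 0.345, d = 0.462.
Sp1–Sp3: 10/29 differ, p = 0.345, d = 0.462.
Sp2–Sp3: 7/29 differ, p = 0.241, d = 0.291.
The smallest distance is between Sp2 and Sp3.

Sp2 and Sp3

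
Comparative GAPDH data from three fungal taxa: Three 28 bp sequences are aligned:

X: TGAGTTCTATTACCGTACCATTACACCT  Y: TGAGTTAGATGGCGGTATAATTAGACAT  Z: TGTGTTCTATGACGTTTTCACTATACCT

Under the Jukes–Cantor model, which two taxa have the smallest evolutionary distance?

X–Y: 9/28 differ, p = 0.321, d = 0.420.
X–Z: 8/28 differ, p = 0.286, d = 0.360.
Y–Z: 10/28 differ, p = 0.357, d = 0.485.
The smallest distance is between X and Z.

X and Z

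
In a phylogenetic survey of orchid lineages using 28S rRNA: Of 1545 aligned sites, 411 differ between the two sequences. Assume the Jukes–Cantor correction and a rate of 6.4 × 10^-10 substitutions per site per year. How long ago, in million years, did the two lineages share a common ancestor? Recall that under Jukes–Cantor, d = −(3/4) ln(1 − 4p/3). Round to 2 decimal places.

p = 411/1545 ≈ 0.266019.
d = −(3/4) ln(1 − 4p/3) = −0.75 ln(1 − 0.354692) = −0.75 ln(0.645308)
  = −0.75 × (-0.438028) = 0.328521 substitutions/site.
Under a molecular clock d = 2μt, so t = d/(2μ) = 0.328521 / (2 × 6.4 × 10^-10) = 256.66 million years.

256.66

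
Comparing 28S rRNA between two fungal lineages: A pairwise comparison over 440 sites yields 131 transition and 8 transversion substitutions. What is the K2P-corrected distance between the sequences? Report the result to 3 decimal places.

P = 131/440 ≈ 0.297727 and Q = 8/440 ≈ 0.018182.
Under the Kimura two-parameter model, d = −½ ln(1 − 2P − Q) − ¼ ln(1 − 2Q).
1 − 2P − Q = 0.386364, giving −½ ln(0.386364) = 0.475488.
1 − 2Q = 0.963636, giving −¼ ln(0.963636) = 0.009260.
d = 0.475488 + 0.009260 = 0.484748.

0.485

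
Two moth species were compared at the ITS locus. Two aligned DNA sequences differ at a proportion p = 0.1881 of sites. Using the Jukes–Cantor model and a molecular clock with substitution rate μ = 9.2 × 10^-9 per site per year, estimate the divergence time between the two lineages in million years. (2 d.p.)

11.77

d = −(3/4) ln(1 − 4p/3) = −0.75 ln(1 − 0.2508) = −0.75 ln(0.7492)
  = −0.75 × (-0.288749) = 0.216562 substitutions/site.
Under a molecular clock d = 2μt, so t = d/(2μ) = 0.216562 / (2 × 9.2 × 10^-9) = 11.77 million years.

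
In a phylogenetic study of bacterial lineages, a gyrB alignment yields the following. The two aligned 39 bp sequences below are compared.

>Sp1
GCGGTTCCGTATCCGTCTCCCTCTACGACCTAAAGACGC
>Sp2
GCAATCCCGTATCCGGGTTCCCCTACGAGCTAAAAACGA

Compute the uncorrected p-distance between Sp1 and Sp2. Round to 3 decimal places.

The sequences differ at 10 of 39 positions (sites 3, 4, 6, 16, 17, 19, 22, 29, 35, 39).
p = 10/39 = 0.256410… ≈ 0.256 (to 3 d.p.).

0.256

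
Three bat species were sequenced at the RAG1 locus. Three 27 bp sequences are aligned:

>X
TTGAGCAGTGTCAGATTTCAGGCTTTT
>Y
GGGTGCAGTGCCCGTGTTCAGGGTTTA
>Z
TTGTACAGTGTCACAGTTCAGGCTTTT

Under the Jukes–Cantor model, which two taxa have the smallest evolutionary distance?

X and Z

X–Y: 9/27 differ, p = 0.333, d = 0.441.
X–Z: 4/27 differ, p = 0.148, d = 0.165.
Y–Z: 9/27 differ, p = 0.333, d = 0.441.
The smallest distance is between X and Z.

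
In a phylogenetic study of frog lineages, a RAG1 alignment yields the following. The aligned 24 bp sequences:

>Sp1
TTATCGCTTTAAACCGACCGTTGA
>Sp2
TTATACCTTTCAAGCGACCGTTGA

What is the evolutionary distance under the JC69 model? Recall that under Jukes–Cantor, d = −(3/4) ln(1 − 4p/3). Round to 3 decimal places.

0.188

The sequences differ at 4 of 24 sites (5, 6, 11, 14), so p = 4/24 ≈ 0.166667.
d = −(3/4) ln(1 − 4p/3) = −0.75 ln(1 − 0.222223) = −0.75 ln(0.777777)
  = −0.75 × (-0.251315) = 0.188486 substitutions/site.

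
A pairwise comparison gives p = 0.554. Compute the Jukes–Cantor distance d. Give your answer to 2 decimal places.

d = −(3/4) ln(1 − 4p/3) = −0.75 ln(1 − 0.738667) = −0.75 ln(0.261333)
  = −0.75 × (-1.341960) = 1.006470 substitutions/site.

1.01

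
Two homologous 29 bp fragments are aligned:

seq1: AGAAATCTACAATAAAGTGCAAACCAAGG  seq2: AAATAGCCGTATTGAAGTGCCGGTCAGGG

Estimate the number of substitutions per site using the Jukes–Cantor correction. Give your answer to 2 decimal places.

The sequences differ at 13 of 29 sites, so p = 13/29 ≈ 0.448276.
d = −(3/4) ln(1 − 4p/3) = −0.75 ln(1 − 0.597701) = −0.75 ln(0.402299)
  = −0.75 × (-0.910560) = 0.682920 substitutions/site.

0.68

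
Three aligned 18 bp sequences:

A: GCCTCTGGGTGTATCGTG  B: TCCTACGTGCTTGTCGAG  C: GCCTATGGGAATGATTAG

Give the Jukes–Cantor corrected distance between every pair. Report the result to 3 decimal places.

d(A,B) = 0.673, d(A,C) = 0.673, d(B,C) = 0.673

A–B: 8/18 sites differ → p ≈ 0.444444, d = −0.75 ln(1 − 0.592592) = 0.673455 ≈ 0.673.
A–C: 8/18 sites differ → p ≈ 0.444444, d = −0.75 ln(1 − 0.592592) = 0.673455 ≈ 0.673.
B–C: 8/18 sites differ → p ≈ 0.444444, d = −0.75 ln(1 − 0.592592) = 0.673455 ≈ 0.673.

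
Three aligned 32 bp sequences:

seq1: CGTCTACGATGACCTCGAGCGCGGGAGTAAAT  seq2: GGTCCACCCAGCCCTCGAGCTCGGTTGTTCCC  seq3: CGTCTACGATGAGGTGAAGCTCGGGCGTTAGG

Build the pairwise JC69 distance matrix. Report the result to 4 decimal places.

d(seq1,seq2) = 0.5851, d(seq1,seq3) = 0.3525, d(seq2,seq3) = 0.7356

seq1–seq2: 13/32 sites differ → p = 0.40625, d = −0.75 ln(1 − 0.541667) = 0.585119 ≈ 0.5851.
seq1–seq3: 9/32 sites differ → p = 0.28125, d = −0.75 ln(1 − 0.375) = 0.352503 ≈ 0.3525.
seq2–seq3: 15/32 sites differ → p = 0.46875, d = −0.75 ln(1 − 0.625) = 0.735622 ≈ 0.7356.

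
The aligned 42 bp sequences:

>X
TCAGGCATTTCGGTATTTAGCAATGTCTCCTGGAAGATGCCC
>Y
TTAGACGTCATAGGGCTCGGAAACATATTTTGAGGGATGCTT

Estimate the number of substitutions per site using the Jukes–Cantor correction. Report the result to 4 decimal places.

The sequences differ at 23 of 42 sites, so p = 23/42 ≈ 0.547619.
d = −(3/4) ln(1 − 4p/3) = −0.75 ln(1 − 0.730159) = −0.75 ln(0.269841)
  = −0.75 × (-1.309922) = 0.982442 substitutions/site.

0.9824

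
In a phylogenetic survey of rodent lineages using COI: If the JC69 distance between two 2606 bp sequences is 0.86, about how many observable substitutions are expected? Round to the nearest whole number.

1334

Invert JC69: p = (3/4)(1 − e^(−4d/3)) = 0.75 × (1 − e^(-1.146667)) = 0.75 × (1 − 0.317694) = 0.511730.
Expected differing sites = pL ≈ 0.511730 × 2606 = 1333.56838 ≈ 1334.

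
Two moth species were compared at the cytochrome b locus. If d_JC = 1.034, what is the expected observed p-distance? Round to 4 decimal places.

0.5611

p = (3/4)(1 − e^(−4d/3)) = 0.75 × (1 − e^(-1.378667)) = 0.75 × (1 − 0.251914) = 0.561065.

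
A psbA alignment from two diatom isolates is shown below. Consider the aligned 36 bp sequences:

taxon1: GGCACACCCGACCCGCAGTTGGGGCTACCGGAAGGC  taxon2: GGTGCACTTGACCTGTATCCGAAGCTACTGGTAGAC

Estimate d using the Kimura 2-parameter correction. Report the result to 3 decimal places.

0.670

Of 36 sites, 12 differences are transitions and 2 are transversions, so P = 12/36 ≈ 0.333333 and Q = 2/36 ≈ 0.055556.
Under the Kimura two-parameter model, d = −½ ln(1 − 2P − Q) − ¼ ln(1 − 2Q).
1 − 2P − Q = 0.277778, giving −½ ln(0.277778) = 0.640467.
1 − 2Q = 0.888888, giving −¼ ln(0.888888) = 0.029446.
d = 0.640467 + 0.029446 = 0.669913.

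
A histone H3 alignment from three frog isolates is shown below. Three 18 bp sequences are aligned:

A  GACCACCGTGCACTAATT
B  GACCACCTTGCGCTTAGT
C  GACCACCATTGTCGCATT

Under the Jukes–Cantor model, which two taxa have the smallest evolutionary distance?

A and B

A–B: 4/18 differ, p = 0.222, d = 0.264.
A–C: 6/18 differ, p = 0.333, d = 0.441.
B–C: 7/18 differ, p = 0.389, d = 0.548.
The smallest distance is between A and B.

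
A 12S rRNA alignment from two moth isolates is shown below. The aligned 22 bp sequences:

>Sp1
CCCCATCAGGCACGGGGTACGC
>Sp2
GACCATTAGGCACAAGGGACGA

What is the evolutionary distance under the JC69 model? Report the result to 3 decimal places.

0.414

The sequences differ at 7 of 22 sites (1, 2, 7, 14, 15, 18, 22), so p = 7/22 ≈ 0.318182.
d = −(3/4) ln(1 − 4p/3) = −0.75 ln(1 − 0.424243) = −0.75 ln(0.575757)
  = −0.75 × (-0.552070) = 0.414053 substitutions/site.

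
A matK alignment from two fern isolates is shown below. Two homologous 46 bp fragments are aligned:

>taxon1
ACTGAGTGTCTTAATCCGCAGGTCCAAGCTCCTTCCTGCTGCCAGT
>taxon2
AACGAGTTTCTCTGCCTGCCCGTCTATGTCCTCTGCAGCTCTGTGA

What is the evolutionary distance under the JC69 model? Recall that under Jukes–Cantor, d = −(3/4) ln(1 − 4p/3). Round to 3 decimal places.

The sequences differ at 23 of 46 sites, so p = 23/46 = 0.5.
d = −(3/4) ln(1 − 4p/3) = −0.75 ln(1 − 0.666667) = −0.75 ln(0.333333)
  = −0.75 × (-1.098613) = 0.823960 substitutions/site.

0.824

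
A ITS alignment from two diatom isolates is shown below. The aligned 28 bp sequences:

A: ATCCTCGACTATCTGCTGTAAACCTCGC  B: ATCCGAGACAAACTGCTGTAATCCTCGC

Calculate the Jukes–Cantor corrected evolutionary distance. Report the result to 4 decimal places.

The sequences differ at 5 of 28 sites (5, 6, 10, 12, 22), so p = 5/28 ≈ 0.178571.
d = −(3/4) ln(1 − 4p/3) = −0.75 ln(1 − 0.238095) = −0.75 ln(0.761905)
  = −0.75 × (-0.271933) = 0.203950 substitutions/site.

0.2040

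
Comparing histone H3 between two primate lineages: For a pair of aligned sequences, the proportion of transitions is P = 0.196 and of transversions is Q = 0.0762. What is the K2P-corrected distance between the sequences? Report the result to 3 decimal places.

Under the Kimura two-parameter model, d = −½ ln(1 − 2P − Q) − ¼ ln(1 − 2Q).
1 − 2P − Q = 0.5318, giving −½ ln(0.5318) = 0.315744.
1 − 2Q = 0.8476, giving −¼ ln(0.8476) = 0.041337.
d = 0.315744 + 0.041337 = 0.357081.

0.357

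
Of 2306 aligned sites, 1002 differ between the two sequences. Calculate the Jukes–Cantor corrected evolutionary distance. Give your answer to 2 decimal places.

p = 1002/2306 ≈ 0.434519.
d = −(3/4) ln(1 − 4p/3) = −0.75 ln(1 − 0.579359) = −0.75 ln(0.420641)
  = −0.75 × (-0.865976) = 0.649482 substitutions/site.

0.65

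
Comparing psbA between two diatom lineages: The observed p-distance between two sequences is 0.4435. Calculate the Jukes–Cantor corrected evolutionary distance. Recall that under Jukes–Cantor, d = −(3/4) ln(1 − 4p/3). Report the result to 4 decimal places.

d = −(3/4) ln(1 − 4p/3) = −0.75 ln(1 − 0.591333) = −0.75 ln(0.408667)
  = −0.75 × (-0.894855) = 0.671141 substitutions/site.

0.6711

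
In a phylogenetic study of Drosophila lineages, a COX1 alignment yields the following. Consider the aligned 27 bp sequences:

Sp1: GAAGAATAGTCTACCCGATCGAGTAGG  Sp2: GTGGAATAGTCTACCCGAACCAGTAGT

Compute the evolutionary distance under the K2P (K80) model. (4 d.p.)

Of 27 sites, 1 differences are transitions and 4 are transversions, so P = 1/27 ≈ 0.037037 and Q = 4/27 ≈ 0.148148.
Under the Kimura two-parameter model, d = −½ ln(1 − 2P − Q) − ¼ ln(1 − 2Q).
1 − 2P − Q = 0.777778, giving −½ ln(0.777778) = 0.125657.
1 − 2Q = 0.703704, giving −¼ ln(0.703704) = 0.087849.
d = 0.125657 + 0.087849 = 0.213506.

0.2135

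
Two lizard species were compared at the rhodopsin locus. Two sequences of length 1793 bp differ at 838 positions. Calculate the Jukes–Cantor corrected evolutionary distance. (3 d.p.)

p = 838/1793 ≈ 0.467373.
d = −(3/4) ln(1 − 4p/3) = −0.75 ln(1 − 0.623164) = −0.75 ln(0.376836)
  = −0.75 × (-0.975945) = 0.731959 substitutions/site.

0.732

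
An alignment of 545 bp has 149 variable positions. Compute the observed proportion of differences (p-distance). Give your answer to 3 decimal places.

p = 149/545 = 0.273394… ≈ 0.273 (to 3 d.p.).

0.273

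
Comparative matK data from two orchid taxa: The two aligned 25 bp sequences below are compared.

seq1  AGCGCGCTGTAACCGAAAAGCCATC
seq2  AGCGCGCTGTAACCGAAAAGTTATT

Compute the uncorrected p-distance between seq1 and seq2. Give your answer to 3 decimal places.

0.120

The sequences differ at 3 of 25 positions (sites 21, 22, 25).
p = 3/25 = 0.120.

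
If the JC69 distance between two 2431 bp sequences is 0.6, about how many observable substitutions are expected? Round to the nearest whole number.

1004

Invert JC69: p = (3/4)(1 − e^(−4d/3)) = 0.75 × (1 − e^(-0.8)) = 0.75 × (1 − 0.449329) = 0.413003.
Expected differing sites = pL ≈ 0.413003 × 2431 = 1004.010293 ≈ 1004.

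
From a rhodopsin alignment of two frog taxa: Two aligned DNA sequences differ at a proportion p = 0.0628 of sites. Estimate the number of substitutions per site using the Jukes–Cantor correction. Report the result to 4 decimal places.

d = −(3/4) ln(1 − 4p/3) = −0.75 ln(1 − 0.083733) = −0.75 ln(0.916267)
  = −0.75 × (-0.087447) = 0.065585 substitutions/site.

0.0656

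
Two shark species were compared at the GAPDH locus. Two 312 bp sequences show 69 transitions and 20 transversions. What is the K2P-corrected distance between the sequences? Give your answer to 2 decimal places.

P = 69/312 ≈ 0.221154 and Q = 20/312 ≈ 0.064103.
Under the Kimura two-parameter model, d = −½ ln(1 − 2P − Q) − ¼ ln(1 − 2Q).
1 − 2P − Q = 0.493589, giving −½ ln(0.493589) = 0.353026.
1 − 2Q = 0.871794, giving −¼ ln(0.871794) = 0.034301.
d = 0.353026 + 0.034301 = 0.387327.

0.39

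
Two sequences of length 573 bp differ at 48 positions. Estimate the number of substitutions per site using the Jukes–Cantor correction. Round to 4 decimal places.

p = 48/573 ≈ 0.08377.
d = −(3/4) ln(1 − 4p/3) = −0.75 ln(1 − 0.111693) = −0.75 ln(0.888307)
  = −0.75 × (-0.118438) = 0.088829 substitutions/site.

0.0888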